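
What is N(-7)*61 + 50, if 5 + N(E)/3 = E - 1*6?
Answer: -3244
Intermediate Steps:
N(E) = -33 + 3*E (N(E) = -15 + 3*(E - 1*6) = -15 + 3*(E - 6) = -15 + 3*(-6 + E) = -15 + (-18 + 3*E) = -33 + 3*E)
N(-7)*61 + 50 = (-33 + 3*(-7))*61 + 50 = (-33 - 21)*61 + 50 = -54*61 + 50 = -3294 + 50 = -3244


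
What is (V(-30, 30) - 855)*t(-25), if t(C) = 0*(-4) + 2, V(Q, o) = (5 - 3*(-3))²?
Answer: -1318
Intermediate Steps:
V(Q, o) = 196 (V(Q, o) = (5 + 9)² = 14² = 196)
t(C) = 2 (t(C) = 0 + 2 = 2)
(V(-30, 30) - 855)*t(-25) = (196 - 855)*2 = -659*2 = -1318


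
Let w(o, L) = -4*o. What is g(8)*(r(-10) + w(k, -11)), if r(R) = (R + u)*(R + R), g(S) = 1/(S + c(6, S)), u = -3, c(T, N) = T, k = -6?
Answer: 142/7 ≈ 20.286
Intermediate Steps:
g(S) = 1/(6 + S) (g(S) = 1/(S + 6) = 1/(6 + S))
r(R) = 2*R*(-3 + R) (r(R) = (R - 3)*(R + R) = (-3 + R)*(2*R) = 2*R*(-3 + R))
g(8)*(r(-10) + w(k, -11)) = (2*(-10)*(-3 - 10) - 4*(-6))/(6 + 8) = (2*(-10)*(-13) + 24)/14 = (260 + 24)/14 = (1/14)*284 = 142/7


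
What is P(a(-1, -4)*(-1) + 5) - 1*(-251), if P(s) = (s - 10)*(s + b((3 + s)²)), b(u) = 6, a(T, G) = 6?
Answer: 196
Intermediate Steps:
P(s) = (-10 + s)*(6 + s) (P(s) = (s - 10)*(s + 6) = (-10 + s)*(6 + s))
P(a(-1, -4)*(-1) + 5) - 1*(-251) = (-60 + (6*(-1) + 5)² - 4*(6*(-1) + 5)) - 1*(-251) = (-60 + (-6 + 5)² - 4*(-6 + 5)) + 251 = (-60 + (-1)² - 4*(-1)) + 251 = (-60 + 1 + 4) + 251 = -55 + 251 = 196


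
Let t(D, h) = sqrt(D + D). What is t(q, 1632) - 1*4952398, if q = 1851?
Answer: -4952398 + sqrt(3702) ≈ -4.9523e+6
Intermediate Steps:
t(D, h) = sqrt(2)*sqrt(D) (t(D, h) = sqrt(2*D) = sqrt(2)*sqrt(D))
t(q, 1632) - 1*4952398 = sqrt(2)*sqrt(1851) - 1*4952398 = sqrt(3702) - 4952398 = -4952398 + sqrt(3702)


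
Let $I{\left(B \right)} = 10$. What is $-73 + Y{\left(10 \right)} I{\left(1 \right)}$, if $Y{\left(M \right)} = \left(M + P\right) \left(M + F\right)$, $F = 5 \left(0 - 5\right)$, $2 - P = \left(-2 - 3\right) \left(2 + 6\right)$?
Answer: $-7873$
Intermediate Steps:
$P = 42$ ($P = 2 - \left(-2 - 3\right) \left(2 + 6\right) = 2 - \left(-2 - 3\right) 8 = 2 - \left(-5\right) 8 = 2 - -40 = 2 + 40 = 42$)
$F = -25$ ($F = 5 \left(-5\right) = -25$)
$Y{\left(M \right)} = \left(-25 + M\right) \left(42 + M\right)$ ($Y{\left(M \right)} = \left(M + 42\right) \left(M - 25\right) = \left(42 + M\right) \left(-25 + M\right) = \left(-25 + M\right) \left(42 + M\right)$)
$-73 + Y{\left(10 \right)} I{\left(1 \right)} = -73 + \left(-1050 + 10^{2} + 17 \cdot 10\right) 10 = -73 + \left(-1050 + 100 + 170\right) 10 = -73 - 7800 = -7873$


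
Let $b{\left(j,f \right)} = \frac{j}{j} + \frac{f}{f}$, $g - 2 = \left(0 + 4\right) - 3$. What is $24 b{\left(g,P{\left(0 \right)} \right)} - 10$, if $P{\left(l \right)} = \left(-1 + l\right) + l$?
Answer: $38$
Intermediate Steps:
$P{\left(l \right)} = -1 + 2 l$
$g = 3$ ($g = 2 + \left(\left(0 + 4\right) - 3\right) = 2 + \left(4 - 3\right) = 2 + 1 = 3$)
$b{\left(j,f \right)} = 2$ ($b{\left(j,f \right)} = 1 + 1 = 2$)
$24 b{\left(g,P{\left(0 \right)} \right)} - 10 = 24 \cdot 2 - 10 = 48 - 10 = 38$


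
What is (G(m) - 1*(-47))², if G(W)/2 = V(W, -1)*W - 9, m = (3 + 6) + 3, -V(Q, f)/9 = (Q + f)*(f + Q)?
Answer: 681575449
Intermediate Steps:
V(Q, f) = -9*(Q + f)² (V(Q, f) = -9*(Q + f)*(f + Q) = -9*(Q + f)*(Q + f) = -9*(Q + f)²)
m = 12 (m = 9 + 3 = 12)
G(W) = -18 - 18*W*(-1 + W)² (G(W) = 2*((-9*(W - 1)²)*W - 9) = 2*((-9*(-1 + W)²)*W - 9) = 2*(-9*W*(-1 + W)² - 9) = 2*(-9 - 9*W*(-1 + W)²) = -18 - 18*W*(-1 + W)²)
(G(m) - 1*(-47))² = ((-18 - 18*12*(-1 + 12)²) - 1*(-47))² = ((-18 - 18*12*11²) + 47)² = ((-18 - 18*12*121) + 47)² = ((-18 - 26136) + 47)² = (-26154 + 47)² = (-26107)² = 681575449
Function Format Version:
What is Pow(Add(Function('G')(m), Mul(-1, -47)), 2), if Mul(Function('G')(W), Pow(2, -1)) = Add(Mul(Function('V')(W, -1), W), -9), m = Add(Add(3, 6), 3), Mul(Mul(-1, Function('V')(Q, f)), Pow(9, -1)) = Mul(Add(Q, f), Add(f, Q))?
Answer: 681575449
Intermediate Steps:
Function('V')(Q, f) = Mul(-9, Pow(Add(Q, f), 2)) (Function('V')(Q, f) = Mul(-9, Mul(Add(Q, f), Add(f, Q))) = Mul(-9, Mul(Add(Q, f), Add(Q, f))) = Mul(-9, Pow(Add(Q, f), 2)))
m = 12 (m = Add(9, 3) = 12)
Function('G')(W) = Add(-18, Mul(-18, W, Pow(Add(-1, W), 2))) (Function('G')(W) = Mul(2, Add(Mul(Mul(-9, Pow(Add(W, -1), 2)), W), -9)) = Mul(2, Add(Mul(Mul(-9, Pow(Add(-1, W), 2)), W), -9)) = Mul(2, Add(Mul(-9, W, Pow(Add(-1, W), 2)), -9)) = Mul(2, Add(-9, Mul(-9, W, Pow(Add(-1, W), 2)))) = Add(-18, Mul(-18, W, Pow(Add(-1, W), 2))))
Pow(Add(Function('G')(m), Mul(-1, -47)), 2) = Pow(Add(Add(-18, Mul(-18, 12, Pow(Add(-1, 12), 2))), Mul(-1, -47)), 2) = Pow(Add(Add(-18, Mul(-18, 12, Pow(11, 2))), 47), 2) = Pow(Add(Add(-18, Mul(-18, 12, 121)), 47), 2) = Pow(Add(Add(-18, -26136), 47), 2) = Pow(Add(-26154, 47), 2) = Pow(-26107, 2) = 681575449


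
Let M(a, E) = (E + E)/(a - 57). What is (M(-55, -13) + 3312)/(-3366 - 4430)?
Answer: -185485/436576 ≈ -0.42486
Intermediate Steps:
M(a, E) = 2*E/(-57 + a) (M(a, E) = (2*E)/(-57 + a) = 2*E/(-57 + a))
(M(-55, -13) + 3312)/(-3366 - 4430) = (2*(-13)/(-57 - 55) + 3312)/(-3366 - 4430) = (2*(-13)/(-112) + 3312)/(-7796) = (2*(-13)*(-1/112) + 3312)*(-1/7796) = (13/56 + 3312)*(-1/7796) = (185485/56)*(-1/7796) = -185485/436576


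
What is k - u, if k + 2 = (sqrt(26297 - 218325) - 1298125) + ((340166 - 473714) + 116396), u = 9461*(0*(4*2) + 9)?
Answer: -1400428 + 2*I*sqrt(48007) ≈ -1.4004e+6 + 438.21*I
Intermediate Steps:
u = 85149 (u = 9461*(0*8 + 9) = 9461*(0 + 9) = 9461*9 = 85149)
k = -1315279 + 2*I*sqrt(48007) (k = -2 + ((sqrt(26297 - 218325) - 1298125) + ((340166 - 473714) + 116396)) = -2 + ((sqrt(-192028) - 1298125) + (-133548 + 116396)) = -2 + ((2*I*sqrt(48007) - 1298125) - 17152) = -2 + ((-1298125 + 2*I*sqrt(48007)) - 17152) = -2 + (-1315277 + 2*I*sqrt(48007)) = -1315279 + 2*I*sqrt(48007) ≈ -1.3153e+6 + 438.21*I)
k - u = (-1315279 + 2*I*sqrt(48007)) - 1*85149 = (-1315279 + 2*I*sqrt(48007)) - 85149 = -1400428 + 2*I*sqrt(48007)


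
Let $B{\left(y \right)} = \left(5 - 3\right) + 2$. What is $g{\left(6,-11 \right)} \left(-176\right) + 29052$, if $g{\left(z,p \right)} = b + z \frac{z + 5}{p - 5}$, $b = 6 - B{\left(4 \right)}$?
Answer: $29426$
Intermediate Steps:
$B{\left(y \right)} = 4$ ($B{\left(y \right)} = 2 + 2 = 4$)
$b = 2$ ($b = 6 - 4 = 2$)
$g{\left(z,p \right)} = 2 + \frac{z \left(5 + z\right)}{-5 + p}$ ($g{\left(z,p \right)} = 2 + z \frac{z + 5}{p - 5} = 2 + z \frac{5 + z}{-5 + p} = 2 + \frac{z \left(5 + z\right)}{-5 + p}$)
$g{\left(6,-11 \right)} \left(-176\right) + 29052 = \frac{-10 + 6^{2} + 2 \left(-11\right) + 5 \cdot 6}{-5 - 11} \left(-176\right) + 29052 = \frac{-10 + 36 - 22 + 30}{-16} \left(-176\right) + 29052 = \left(- \frac{1}{16}\right) 34 \left(-176\right) + 29052 = \left(- \frac{17}{8}\right) \left(-176\right) + 29052 = 374 + 29052 = 29426$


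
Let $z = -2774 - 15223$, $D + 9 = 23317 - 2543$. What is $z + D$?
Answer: $2768$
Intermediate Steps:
$D = 20765$ ($D = -9 + \left(23317 - 2543\right) = -9 + 20774 = 20765$)
$z = -17997$ ($z = -2774 - 15223 = -17997$)
$z + D = -17997 + 20765 = 2768$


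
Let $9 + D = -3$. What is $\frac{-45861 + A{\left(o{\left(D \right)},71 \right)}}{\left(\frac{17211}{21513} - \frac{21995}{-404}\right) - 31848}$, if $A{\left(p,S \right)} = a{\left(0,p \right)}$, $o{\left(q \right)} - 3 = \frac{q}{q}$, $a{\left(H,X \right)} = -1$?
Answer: $\frac{1315505608}{911943439} \approx 1.4425$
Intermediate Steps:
$D = -12$ ($D = -9 - 3 = -12$)
$o{\left(q \right)} = 4$ ($o{\left(q \right)} = 3 + \frac{q}{q} = 3 + 1 = 4$)
$A{\left(p,S \right)} = -1$
$\frac{-45861 + A{\left(o{\left(D \right)},71 \right)}}{\left(\frac{17211}{21513} - \frac{21995}{-404}\right) - 31848} = \frac{-45861 - 1}{\left(\frac{17211}{21513} - \frac{21995}{-404}\right) - 31848} = - \frac{45862}{\left(17211 \cdot \frac{1}{21513} - - \frac{21995}{404}\right) - 31848} = - \frac{45862}{\left(\frac{5737}{7171} + \frac{21995}{404}\right) - 31848} = - \frac{45862}{\frac{1584593}{28684} - 31848} = - \frac{45862}{- \frac{911943439}{28684}} = \left(-45862\right) \left(- \frac{28684}{911943439}\right) = \frac{1315505608}{911943439}$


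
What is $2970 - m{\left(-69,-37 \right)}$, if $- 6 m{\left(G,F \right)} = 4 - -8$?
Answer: $2972$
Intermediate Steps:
$m{\left(G,F \right)} = -2$ ($m{\left(G,F \right)} = - \frac{4 - -8}{6} = - \frac{4 + 8}{6} = \left(- \frac{1}{6}\right) 12 = -2$)
$2970 - m{\left(-69,-37 \right)} = 2970 - -2 = 2970 + 2 = 2972$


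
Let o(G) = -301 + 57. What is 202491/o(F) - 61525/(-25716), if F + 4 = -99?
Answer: -649030807/784338 ≈ -827.49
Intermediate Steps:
F = -103 (F = -4 - 99 = -103)
o(G) = -244
202491/o(F) - 61525/(-25716) = 202491/(-244) - 61525/(-25716) = 202491*(-1/244) - 61525*(-1/25716) = -202491/244 + 61525/25716 = -649030807/784338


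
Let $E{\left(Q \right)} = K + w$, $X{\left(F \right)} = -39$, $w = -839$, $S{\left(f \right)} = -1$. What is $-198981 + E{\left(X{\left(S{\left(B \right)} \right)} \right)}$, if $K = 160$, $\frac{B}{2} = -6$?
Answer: $-199660$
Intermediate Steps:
$B = -12$ ($B = 2 \left(-6\right) = -12$)
$E{\left(Q \right)} = -679$ ($E{\left(Q \right)} = 160 - 839 = -679$)
$-198981 + E{\left(X{\left(S{\left(B \right)} \right)} \right)} = -198981 - 679 = -199660$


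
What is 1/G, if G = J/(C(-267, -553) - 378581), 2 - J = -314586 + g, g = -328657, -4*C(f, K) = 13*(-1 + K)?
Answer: -251187/428830 ≈ -0.58575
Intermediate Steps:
C(f, K) = 13/4 - 13*K/4 (C(f, K) = -13*(-1 + K)/4 = -(-13 + 13*K)/4 = 13/4 - 13*K/4)
J = 643245 (J = 2 - (-314586 - 328657) = 2 - 1*(-643243) = 2 + 643243 = 643245)
G = -428830/251187 (G = 643245/((13/4 - 13/4*(-553)) - 378581) = 643245/((13/4 + 7189/4) - 378581) = 643245/(3601/2 - 378581) = 643245/(-753561/2) = 643245*(-2/753561) = -428830/251187 ≈ -1.7072)
1/G = 1/(-428830/251187) = -251187/428830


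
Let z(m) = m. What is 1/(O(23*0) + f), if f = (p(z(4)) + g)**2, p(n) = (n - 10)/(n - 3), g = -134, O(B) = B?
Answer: 1/19600 ≈ 5.1020e-5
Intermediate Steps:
p(n) = (-10 + n)/(-3 + n)
f = 19600 (f = ((-10 + 4)/(-3 + 4) - 134)**2 = (-6/1 - 134)**2 = (1*(-6) - 134)**2 = (-6 - 134)**2 = (-140)**2 = 19600)
1/(O(23*0) + f) = 1/(23*0 + 19600) = 1/(0 + 19600) = 1/19600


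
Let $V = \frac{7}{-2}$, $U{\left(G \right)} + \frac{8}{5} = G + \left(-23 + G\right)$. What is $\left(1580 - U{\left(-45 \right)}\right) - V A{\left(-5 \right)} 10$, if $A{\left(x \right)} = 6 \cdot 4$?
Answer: $\frac{12673}{5} \approx 2534.6$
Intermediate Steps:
$A{\left(x \right)} = 24$
$U{\left(G \right)} = - \frac{123}{5} + 2 G$ ($U{\left(G \right)} = - \frac{8}{5} + \left(G + \left(-23 + G\right)\right) = - \frac{8}{5} + \left(-23 + 2 G\right) = - \frac{123}{5} + 2 G$)
$V = - \frac{7}{2}$ ($V = 7 \left(- \frac{1}{2}\right) = - \frac{7}{2} \approx -3.5$)
$\left(1580 - U{\left(-45 \right)}\right) - V A{\left(-5 \right)} 10 = \left(1580 - \left(- \frac{123}{5} + 2 \left(-45\right)\right)\right) - \left(- \frac{7}{2}\right) 24 \cdot 10 = \left(1580 - \left(- \frac{123}{5} - 90\right)\right) - \left(-84\right) 10 = \left(1580 - - \frac{573}{5}\right) - -840 = \left(1580 + \frac{573}{5}\right) + 840 = \frac{8473}{5} + 840 = \frac{12673}{5}$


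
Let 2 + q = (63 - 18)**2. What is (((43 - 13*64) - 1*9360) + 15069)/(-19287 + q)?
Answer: -615/2158 ≈ -0.28499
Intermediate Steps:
q = 2023 (q = -2 + (63 - 18)**2 = -2 + 45**2 = -2 + 2025 = 2023)
(((43 - 13*64) - 1*9360) + 15069)/(-19287 + q) = (((43 - 13*64) - 1*9360) + 15069)/(-19287 + 2023) = (((43 - 832) - 9360) + 15069)/(-17264) = ((-789 - 9360) + 15069)*(-1/17264) = (-10149 + 15069)*(-1/17264) = 4920*(-1/17264) = -615/2158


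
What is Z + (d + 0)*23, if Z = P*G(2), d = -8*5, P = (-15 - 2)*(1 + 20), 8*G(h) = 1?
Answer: -7717/8 ≈ -964.63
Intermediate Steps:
G(h) = 1/8 (G(h) = (1/8)*1 = 1/8)
P = -357 (P = -17*21 = -357)
d = -40
Z = -357/8 (Z = -357*1/8 = -357/8 ≈ -44.625)
Z + (d + 0)*23 = -357/8 + (-40 + 0)*23 = -357/8 - 40*23 = -357/8 - 920 = -7717/8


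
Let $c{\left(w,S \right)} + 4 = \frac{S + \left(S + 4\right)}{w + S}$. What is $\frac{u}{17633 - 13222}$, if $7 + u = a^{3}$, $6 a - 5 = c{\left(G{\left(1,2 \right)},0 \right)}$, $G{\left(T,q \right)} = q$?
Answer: $- \frac{5}{3208} \approx -0.0015586$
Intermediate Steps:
$c{\left(w,S \right)} = -4 + \frac{4 + 2 S}{S + w}$ ($c{\left(w,S \right)} = -4 + \frac{S + \left(S + 4\right)}{w + S} = -4 + \frac{S + \left(4 + S\right)}{S + w} = -4 + \frac{4 + 2 S}{S + w}$)
$a = \frac{1}{2}$ ($a = \frac{5}{6} + \frac{2 \frac{1}{0 + 2} \left(2 - 0 - 4\right)}{6} = \frac{5}{6} + \frac{2 \cdot \frac{1}{2} \left(2 + 0 - 4\right)}{6} = \frac{5}{6} + \frac{2 \cdot \frac{1}{2} \left(-2\right)}{6} = \frac{5}{6} + \frac{1}{6} \left(-2\right) = \frac{5}{6} - \frac{1}{3} = \frac{1}{2} \approx 0.5$)
$u = - \frac{55}{8}$ ($u = -7 + \left(\frac{1}{2}\right)^{3} = -7 + \frac{1}{8} = - \frac{55}{8} \approx -6.875$)
$\frac{u}{17633 - 13222} = \frac{1}{17633 - 13222} \left(- \frac{55}{8}\right) = \frac{1}{4411} \left(- \frac{55}{8}\right) = - \frac{5}{3208}$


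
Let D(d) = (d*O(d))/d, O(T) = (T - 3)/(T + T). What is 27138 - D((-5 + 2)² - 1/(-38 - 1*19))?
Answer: 27897521/1028 ≈ 27138.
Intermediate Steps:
O(T) = (-3 + T)/(2*T) (O(T) = (-3 + T)/((2*T)) = (-3 + T)*(1/(2*T)) = (-3 + T)/(2*T))
D(d) = (-3/2 + d/2)/d (D(d) = (d*((-3 + d)/(2*d)))/d = (-3/2 + d/2)/d)
27138 - D((-5 + 2)² - 1/(-38 - 1*19)) = 27138 - (-3 + ((-5 + 2)² - 1/(-38 - 1*19)))/(2*((-5 + 2)² - 1/(-38 - 1*19))) = 27138 - (-3 + ((-3)² - 1/(-38 - 19)))/(2*((-3)² - 1/(-38 - 19))) = 27138 - (-3 + (9 - 1/(-57)))/(2*(9 - 1/(-57))) = 27138 - (-3 + (9 - 1*(-1/57)))/(2*(9 - 1*(-1/57))) = 27138 - (-3 + (9 + 1/57))/(2*(9 + 1/57)) = 27138 - (-3 + 514/57)/(2*514/57) = 27138 - 57*343/(2*514*57) = 27138 - 1*343/1028 = 27138 - 343/1028 = 27897521/1028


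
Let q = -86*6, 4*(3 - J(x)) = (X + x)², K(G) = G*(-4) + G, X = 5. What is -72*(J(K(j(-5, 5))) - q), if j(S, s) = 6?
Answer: -34326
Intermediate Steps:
K(G) = -3*G (K(G) = -4*G + G = -3*G)
J(x) = 3 - (5 + x)²/4
q = -516
-72*(J(K(j(-5, 5))) - q) = -72*((3 - (5 - 3*6)²/4) - 1*(-516)) = -72*((3 - (5 - 18)²/4) + 516) = -72*((3 - ¼*(-13)²) + 516) = -72*((3 - ¼*169) + 516) = -72*((3 - 169/4) + 516) = -72*(-157/4 + 516) = -72*1907/4 = -34326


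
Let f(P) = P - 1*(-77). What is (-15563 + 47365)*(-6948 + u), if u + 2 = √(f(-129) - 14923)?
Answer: -221023900 + 159010*I*√599 ≈ -2.2102e+8 + 3.8917e+6*I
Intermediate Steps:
f(P) = 77 + P (f(P) = P + 77 = 77 + P)
u = -2 + 5*I*√599 (u = -2 + √((77 - 129) - 14923) = -2 + √(-52 - 14923) = -2 + √(-14975) = -2 + 5*I*√599 ≈ -2.0 + 122.37*I)
(-15563 + 47365)*(-6948 + u) = (-15563 + 47365)*(-6948 + (-2 + 5*I*√599)) = 31802*(-6950 + 5*I*√599) = -221023900 + 159010*I*√599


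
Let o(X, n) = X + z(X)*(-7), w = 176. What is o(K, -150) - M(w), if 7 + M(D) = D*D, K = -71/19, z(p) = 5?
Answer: -589147/19 ≈ -31008.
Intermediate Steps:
K = -71/19 (K = -71*1/19 = -71/19 ≈ -3.7368)
M(D) = -7 + D**2 (M(D) = -7 + D*D = -7 + D**2)
o(X, n) = -35 + X (o(X, n) = X + 5*(-7) = X - 35 = -35 + X)
o(K, -150) - M(w) = (-35 - 71/19) - (-7 + 176**2) = -736/19 - (-7 + 30976) = -736/19 - 1*30969 = -736/19 - 30969 = -589147/19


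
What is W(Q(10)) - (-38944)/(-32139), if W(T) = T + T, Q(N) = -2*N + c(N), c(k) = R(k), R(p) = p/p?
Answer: -1260226/32139 ≈ -39.212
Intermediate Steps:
R(p) = 1
c(k) = 1
Q(N) = 1 - 2*N (Q(N) = -2*N + 1 = 1 - 2*N)
W(T) = 2*T
W(Q(10)) - (-38944)/(-32139) = 2*(1 - 2*10) - (-38944)/(-32139) = 2*(1 - 20) - (-38944)*(-1)/32139 = 2*(-19) - 1*38944/32139 = -38 - 38944/32139 = -1260226/32139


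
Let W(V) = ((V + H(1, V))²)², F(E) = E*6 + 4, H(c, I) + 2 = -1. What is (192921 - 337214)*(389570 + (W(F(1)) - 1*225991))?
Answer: -23949752140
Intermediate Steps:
H(c, I) = -3 (H(c, I) = -2 - 1 = -3)
F(E) = 4 + 6*E (F(E) = 6*E + 4 = 4 + 6*E)
W(V) = (-3 + V)⁴ (W(V) = ((V - 3)²)² = ((-3 + V)²)² = (-3 + V)⁴)
(192921 - 337214)*(389570 + (W(F(1)) - 1*225991)) = (192921 - 337214)*(389570 + ((-3 + (4 + 6*1))⁴ - 1*225991)) = -144293*(389570 + ((-3 + (4 + 6))⁴ - 225991)) = -144293*(389570 + ((-3 + 10)⁴ - 225991)) = -144293*(389570 + (7⁴ - 225991)) = -144293*(389570 + (2401 - 225991)) = -144293*(389570 - 223590) = -144293*165980 = -23949752140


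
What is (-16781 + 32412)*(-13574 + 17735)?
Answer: 65040591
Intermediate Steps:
(-16781 + 32412)*(-13574 + 17735) = 15631*4161 = 65040591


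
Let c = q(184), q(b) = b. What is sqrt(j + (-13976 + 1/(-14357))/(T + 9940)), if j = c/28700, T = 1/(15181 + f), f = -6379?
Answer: 2*I*sqrt(473506852094276919269833318)/36786398825855 ≈ 1.1831*I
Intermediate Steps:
c = 184
T = 1/8802 (T = 1/(15181 - 6379) = 1/8802 ≈ 0.00011361)
j = 46/7175 (j = 184/28700 = 184*(1/28700) = 46/7175 ≈ 0.0064112)
sqrt(j + (-13976 + 1/(-14357))/(T + 9940)) = sqrt(46/7175 + (-13976 + 1/(-14357))/(1/8802 + 9940)) = sqrt(46/7175 + (-13976 - 1/14357)/(87491881/8802)) = sqrt(46/7175 - 200653433/14357*8802/87491881) = sqrt(46/7175 - 1766151517266/1256120935517) = sqrt(-1802050796192824/1287523958904925) = 2*I*sqrt(473506852094276919269833318)/36786398825855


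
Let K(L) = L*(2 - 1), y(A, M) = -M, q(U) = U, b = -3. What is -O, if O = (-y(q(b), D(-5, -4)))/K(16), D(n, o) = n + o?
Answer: 9/16 ≈ 0.56250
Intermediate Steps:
K(L) = L (K(L) = L*1 = L)
O = -9/16 (O = -(-1)*(-5 - 4)/16 = -(-1)*(-9)*(1/16) = -1*9*(1/16) = -9*1/16 = -9/16 ≈ -0.56250)
-O = -1*(-9/16) = 9/16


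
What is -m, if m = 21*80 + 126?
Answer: -1806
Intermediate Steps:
m = 1806 (m = 1680 + 126 = 1806)
-m = -1*1806 = -1806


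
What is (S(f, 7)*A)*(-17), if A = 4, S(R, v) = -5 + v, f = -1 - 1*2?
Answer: -136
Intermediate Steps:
f = -3 (f = -1 - 2 = -3)
(S(f, 7)*A)*(-17) = ((-5 + 7)*4)*(-17) = (2*4)*(-17) = 8*(-17) = -136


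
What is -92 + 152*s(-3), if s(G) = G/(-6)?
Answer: -16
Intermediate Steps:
s(G) = -G/6 (s(G) = G*(-⅙) = -G/6)
-92 + 152*s(-3) = -92 + 152*(-⅙*(-3)) = -92 + 152*(½) = -92 + 76 = -16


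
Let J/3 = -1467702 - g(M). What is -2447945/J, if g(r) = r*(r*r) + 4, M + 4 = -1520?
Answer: -2447945/10614414354 ≈ -0.00023062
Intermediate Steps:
M = -1524 (M = -4 - 1520 = -1524)
g(r) = 4 + r**3 (g(r) = r*r**2 + 4 = r**3 + 4 = 4 + r**3)
J = 10614414354 (J = 3*(-1467702 - (4 + (-1524)**3)) = 3*(-1467702 - (4 - 3539605824)) = 3*(-1467702 - 1*(-3539605820)) = 3*(-1467702 + 3539605820) = 3*3538138118 = 10614414354)
-2447945/J = -2447945/10614414354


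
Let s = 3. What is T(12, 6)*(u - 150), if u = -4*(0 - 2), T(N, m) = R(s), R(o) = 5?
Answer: -710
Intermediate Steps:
T(N, m) = 5
u = 8 (u = -4*(-2) = 8)
T(12, 6)*(u - 150) = 5*(8 - 150) = 5*(-142) = -710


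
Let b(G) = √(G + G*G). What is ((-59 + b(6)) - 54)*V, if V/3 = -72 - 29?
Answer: 34239 - 303*√42 ≈ 32275.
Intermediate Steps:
b(G) = √(G + G²)
V = -303 (V = 3*(-72 - 29) = 3*(-101) = -303)
((-59 + b(6)) - 54)*V = ((-59 + √(6*(1 + 6))) - 54)*(-303) = ((-59 + √(6*7)) - 54)*(-303) = ((-59 + √42) - 54)*(-303) = (-113 + √42)*(-303) = 34239 - 303*√42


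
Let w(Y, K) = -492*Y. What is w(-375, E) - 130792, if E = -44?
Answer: 53708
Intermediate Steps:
w(-375, E) - 130792 = -492*(-375) - 130792 = 184500 - 130792 = 53708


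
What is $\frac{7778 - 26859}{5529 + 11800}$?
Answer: $- \frac{19081}{17329} \approx -1.1011$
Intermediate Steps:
$\frac{7778 - 26859}{5529 + 11800} = - \frac{19081}{17329}$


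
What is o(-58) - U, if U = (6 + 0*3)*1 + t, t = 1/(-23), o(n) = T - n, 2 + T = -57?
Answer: -160/23 ≈ -6.9565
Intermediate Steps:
T = -59 (T = -2 - 57 = -59)
o(n) = -59 - n
t = -1/23 ≈ -0.043478
U = 137/23 (U = (6 + 0*3)*1 - 1/23 = (6 + 0)*1 - 1/23 = 6*1 - 1/23 = 6 - 1/23 = 137/23 ≈ 5.9565)
o(-58) - U = (-59 - 1*(-58)) - 1*137/23 = (-59 + 58) - 137/23 = -1 - 137/23 = -160/23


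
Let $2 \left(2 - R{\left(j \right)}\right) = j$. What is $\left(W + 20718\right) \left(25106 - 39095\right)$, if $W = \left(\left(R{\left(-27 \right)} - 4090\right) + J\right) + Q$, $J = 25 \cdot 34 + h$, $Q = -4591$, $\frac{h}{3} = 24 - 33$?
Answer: $- \frac{360230739}{2} \approx -1.8012 \cdot 10^{8}$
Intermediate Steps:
$h = -27$ ($h = 3 \left(24 - 33\right) = 3 \left(-9\right) = -27$)
$R{\left(j \right)} = 2 - \frac{j}{2}$
$J = 823$ ($J = 25 \cdot 34 - 27 = 850 - 27 = 823$)
$W = - \frac{15685}{2}$ ($W = \left(\left(\left(2 - - \frac{27}{2}\right) - 4090\right) + 823\right) - 4591 = \left(\left(\left(2 + \frac{27}{2}\right) - 4090\right) + 823\right) - 4591 = \left(\left(\frac{31}{2} - 4090\right) + 823\right) - 4591 = \left(- \frac{8149}{2} + 823\right) - 4591 = - \frac{6503}{2} - 4591 = - \frac{15685}{2} \approx -7842.5$)
$\left(W + 20718\right) \left(25106 - 39095\right) = \left(- \frac{15685}{2} + 20718\right) \left(25106 - 39095\right) = \frac{25751}{2} \left(-13989\right) = - \frac{360230739}{2}$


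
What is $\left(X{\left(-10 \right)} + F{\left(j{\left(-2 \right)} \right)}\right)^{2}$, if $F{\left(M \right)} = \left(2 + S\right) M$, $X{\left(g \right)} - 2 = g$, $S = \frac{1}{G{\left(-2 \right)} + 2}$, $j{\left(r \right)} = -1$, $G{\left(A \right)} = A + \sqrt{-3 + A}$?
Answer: $\frac{\left(50 - i \sqrt{5}\right)^{2}}{25} \approx 99.8 - 8.9443 i$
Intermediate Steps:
$S = - \frac{i \sqrt{5}}{5}$ ($S = \frac{1}{\left(-2 + \sqrt{-3 - 2}\right) + 2} = \frac{1}{\left(-2 + \sqrt{-5}\right) + 2} = \frac{1}{\left(-2 + i \sqrt{5}\right) + 2} = \frac{1}{i \sqrt{5}} = - \frac{i \sqrt{5}}{5} \approx - 0.44721 i$)
$X{\left(g \right)} = 2 + g$
$F{\left(M \right)} = M \left(2 - \frac{i \sqrt{5}}{5}\right)$ ($F{\left(M \right)} = \left(2 - \frac{i \sqrt{5}}{5}\right) M = M \left(2 - \frac{i \sqrt{5}}{5}\right)$)
$\left(X{\left(-10 \right)} + F{\left(j{\left(-2 \right)} \right)}\right)^{2} = \left(\left(2 - 10\right) + \frac{1}{5} \left(-1\right) \left(10 - i \sqrt{5}\right)\right)^{2} = \left(-8 - \left(2 - \frac{i \sqrt{5}}{5}\right)\right)^{2} = \left(-10 + \frac{i \sqrt{5}}{5}\right)^{2}$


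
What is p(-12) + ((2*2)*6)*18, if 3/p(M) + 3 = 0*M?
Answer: 431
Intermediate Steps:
p(M) = -1 (p(M) = 3/(-3 + 0*M) = 3/(-3 + 0) = 3/(-3) = 3*(-⅓) = -1)
p(-12) + ((2*2)*6)*18 = -1 + ((2*2)*6)*18 = -1 + (4*6)*18 = -1 + 24*18 = -1 + 432 = 431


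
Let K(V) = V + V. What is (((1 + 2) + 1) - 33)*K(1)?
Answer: -58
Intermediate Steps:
K(V) = 2*V
(((1 + 2) + 1) - 33)*K(1) = (((1 + 2) + 1) - 33)*(2*1) = ((3 + 1) - 33)*2 = (4 - 33)*2 = -29*2 = -58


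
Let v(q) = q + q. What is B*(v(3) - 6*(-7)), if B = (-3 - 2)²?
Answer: 1200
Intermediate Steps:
v(q) = 2*q
B = 25 (B = (-5)² = 25)
B*(v(3) - 6*(-7)) = 25*(2*3 - 6*(-7)) = 25*(6 + 42) = 25*48 = 1200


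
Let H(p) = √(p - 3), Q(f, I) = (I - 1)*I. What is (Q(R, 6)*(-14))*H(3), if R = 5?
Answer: 0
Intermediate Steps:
Q(f, I) = I*(-1 + I) (Q(f, I) = (-1 + I)*I = I*(-1 + I))
H(p) = √(-3 + p)
(Q(R, 6)*(-14))*H(3) = ((6*(-1 + 6))*(-14))*√(-3 + 3) = ((6*5)*(-14))*√0 = (30*(-14))*0 = -420*0 = 0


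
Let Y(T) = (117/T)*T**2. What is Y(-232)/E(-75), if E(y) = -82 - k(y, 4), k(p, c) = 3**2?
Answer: 2088/7 ≈ 298.29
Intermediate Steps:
k(p, c) = 9
E(y) = -91 (E(y) = -82 - 1*9 = -82 - 9 = -91)
Y(T) = 117*T
Y(-232)/E(-75) = (117*(-232))/(-91) = -27144*(-1/91) = 2088/7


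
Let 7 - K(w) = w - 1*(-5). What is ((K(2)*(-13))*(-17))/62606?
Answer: 0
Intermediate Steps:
K(w) = 2 - w (K(w) = 7 - (w - 1*(-5)) = 7 - (w + 5) = 7 - (5 + w) = 7 + (-5 - w) = 2 - w)
((K(2)*(-13))*(-17))/62606 = (((2 - 1*2)*(-13))*(-17))/62606 = (((2 - 2)*(-13))*(-17))*(1/62606) = ((0*(-13))*(-17))*(1/62606) = (0*(-17))*(1/62606) = 0*(1/62606) = 0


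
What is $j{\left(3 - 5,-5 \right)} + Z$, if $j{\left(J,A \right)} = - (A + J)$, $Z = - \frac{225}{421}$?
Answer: $\frac{2722}{421} \approx 6.4656$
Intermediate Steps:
$Z = - \frac{225}{421}$ ($Z = \left(-225\right) \frac{1}{421} = - \frac{225}{421} \approx -0.53444$)
$j{\left(J,A \right)} = - A - J$
$j{\left(3 - 5,-5 \right)} + Z = \left(\left(-1\right) \left(-5\right) - \left(3 - 5\right)\right) - \frac{225}{421} = \left(5 - \left(3 - 5\right)\right) - \frac{225}{421} = \left(5 - -2\right) - \frac{225}{421} = \left(5 + 2\right) - \frac{225}{421} = 7 - \frac{225}{421} = \frac{2722}{421}$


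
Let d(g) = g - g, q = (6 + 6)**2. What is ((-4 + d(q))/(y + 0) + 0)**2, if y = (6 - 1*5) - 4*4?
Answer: 16/225 ≈ 0.071111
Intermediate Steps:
q = 144 (q = 12**2 = 144)
d(g) = 0
y = -15 (y = (6 - 5) - 16 = 1 - 16 = -15)
((-4 + d(q))/(y + 0) + 0)**2 = ((-4 + 0)/(-15 + 0) + 0)**2 = (-4/(-15) + 0)**2 = (-4*(-1/15) + 0)**2 = (4/15 + 0)**2 = (4/15)**2 = 16/225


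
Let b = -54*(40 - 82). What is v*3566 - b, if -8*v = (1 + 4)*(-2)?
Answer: 4379/2 ≈ 2189.5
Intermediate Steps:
v = 5/4 (v = -(1 + 4)*(-2)/8 = -5*(-2)/8 = -⅛*(-10) = 5/4 ≈ 1.2500)
b = 2268 (b = -54*(-42) = 2268)
v*3566 - b = (5/4)*3566 - 1*2268 = 8915/2 - 2268 = 4379/2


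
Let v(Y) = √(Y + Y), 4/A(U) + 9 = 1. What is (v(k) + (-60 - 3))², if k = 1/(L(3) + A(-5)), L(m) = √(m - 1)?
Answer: (63 - √2*√(-1/(½ - √2)))² ≈ 3784.8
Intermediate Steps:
A(U) = -½ (A(U) = 4/(-9 + 1) = 4/(-8) = 4*(-⅛) = -½)
L(m) = √(-1 + m)
k = 1/(-½ + √2) (k = 1/(√(-1 + 3) - ½) = 1/(√2 - ½) = 1/(-½ + √2) ≈ 1.0938)
v(Y) = √2*√Y (v(Y) = √(2*Y) = √2*√Y)
(v(k) + (-60 - 3))² = (√2*√(2/7 + 4*√2/7) + (-60 - 3))² = (√2*√(2/7 + 4*√2/7) - 63)² = (-63 + √2*√(2/7 + 4*√2/7))²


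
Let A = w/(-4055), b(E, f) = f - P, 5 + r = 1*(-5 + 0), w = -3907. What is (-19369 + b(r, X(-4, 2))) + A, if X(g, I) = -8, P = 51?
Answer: -78776633/4055 ≈ -19427.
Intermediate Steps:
r = -10 (r = -5 + 1*(-5 + 0) = -5 + 1*(-5) = -5 - 5 = -10)
b(E, f) = -51 + f (b(E, f) = f - 1*51 = f - 51 = -51 + f)
A = 3907/4055 (A = -3907/(-4055) = -3907*(-1/4055) = 3907/4055 ≈ 0.96350)
(-19369 + b(r, X(-4, 2))) + A = (-19369 + (-51 - 8)) + 3907/4055 = (-19369 - 59) + 3907/4055 = -19428 + 3907/4055 = -78776633/4055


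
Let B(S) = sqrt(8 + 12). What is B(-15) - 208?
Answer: -208 + 2*sqrt(5) ≈ -203.53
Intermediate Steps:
B(S) = 2*sqrt(5) (B(S) = sqrt(20) = 2*sqrt(5))
B(-15) - 208 = 2*sqrt(5) - 208 = -208 + 2*sqrt(5)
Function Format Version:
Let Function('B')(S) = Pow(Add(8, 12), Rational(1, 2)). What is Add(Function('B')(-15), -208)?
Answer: Add(-208, Mul(2, Pow(5, Rational(1, 2)))) ≈ -203.53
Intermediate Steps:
Function('B')(S) = Mul(2, Pow(5, Rational(1, 2))) (Function('B')(S) = Pow(20, Rational(1, 2)) = Mul(2, Pow(5, Rational(1, 2))))
Add(Function('B')(-15), -208) = Add(Mul(2, Pow(5, Rational(1, 2))), -208) = Add(-208, Mul(2, Pow(5, Rational(1, 2))))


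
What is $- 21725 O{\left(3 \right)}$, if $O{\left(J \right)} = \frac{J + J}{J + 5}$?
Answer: $- \frac{65175}{4} \approx -16294.0$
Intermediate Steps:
$O{\left(J \right)} = \frac{2 J}{5 + J}$
$- 21725 O{\left(3 \right)} = - 21725 \cdot 2 \cdot 3 \frac{1}{5 + 3} = - 21725 \cdot 2 \cdot 3 \cdot \frac{1}{8} = \left(-21725\right) \frac{3}{4} = - \frac{65175}{4}$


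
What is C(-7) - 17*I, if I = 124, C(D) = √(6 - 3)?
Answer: -2108 + √3 ≈ -2106.3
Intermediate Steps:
C(D) = √3
C(-7) - 17*I = √3 - 17*124 = √3 - 2108 = -2108 + √3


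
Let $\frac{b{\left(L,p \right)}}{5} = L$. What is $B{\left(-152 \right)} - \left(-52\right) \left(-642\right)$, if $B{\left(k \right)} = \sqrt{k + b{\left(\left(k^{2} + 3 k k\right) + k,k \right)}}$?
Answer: $-33384 + 4 \sqrt{28823} \approx -32705.0$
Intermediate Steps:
$b{\left(L,p \right)} = 5 L$
$B{\left(k \right)} = \sqrt{6 k + 20 k^{2}}$ ($B{\left(k \right)} = \sqrt{k + 5 \left(\left(k^{2} + 3 k k\right) + k\right)} = \sqrt{k + 5 \left(\left(k^{2} + 3 k^{2}\right) + k\right)} = \sqrt{k + 5 \left(4 k^{2} + k\right)} = \sqrt{k + 5 \left(k + 4 k^{2}\right)} = \sqrt{k + \left(5 k + 20 k^{2}\right)} = \sqrt{6 k + 20 k^{2}}$)
$B{\left(-152 \right)} - \left(-52\right) \left(-642\right) = \sqrt{2} \sqrt{- 152 \left(3 + 10 \left(-152\right)\right)} - \left(-52\right) \left(-642\right) = \sqrt{2} \sqrt{- 152 \left(3 - 1520\right)} - 33384 = \sqrt{2} \sqrt{\left(-152\right) \left(-1517\right)} - 33384 = \sqrt{2} \sqrt{230584} - 33384 = \sqrt{2} \cdot 2 \sqrt{57646} - 33384 = 4 \sqrt{28823} - 33384 = -33384 + 4 \sqrt{28823}$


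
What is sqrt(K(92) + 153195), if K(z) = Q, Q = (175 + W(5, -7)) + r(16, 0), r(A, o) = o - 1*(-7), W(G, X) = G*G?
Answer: sqrt(153402) ≈ 391.67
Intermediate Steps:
W(G, X) = G**2
r(A, o) = 7 + o (r(A, o) = o + 7 = 7 + o)
Q = 207 (Q = (175 + 5**2) + (7 + 0) = (175 + 25) + 7 = 200 + 7 = 207)
K(z) = 207
sqrt(K(92) + 153195) = sqrt(207 + 153195) = sqrt(153402)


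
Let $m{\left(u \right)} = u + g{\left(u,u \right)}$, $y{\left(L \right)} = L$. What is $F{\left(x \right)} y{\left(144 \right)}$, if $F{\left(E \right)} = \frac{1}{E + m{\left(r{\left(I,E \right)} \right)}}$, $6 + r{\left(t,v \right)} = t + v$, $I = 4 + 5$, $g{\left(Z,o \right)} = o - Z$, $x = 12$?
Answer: $\frac{16}{3} \approx 5.3333$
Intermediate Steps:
$I = 9$
$r{\left(t,v \right)} = -6 + t + v$ ($r{\left(t,v \right)} = -6 + \left(t + v\right) = -6 + t + v$)
$m{\left(u \right)} = u$ ($m{\left(u \right)} = u + \left(u - u\right) = u + 0 = u$)
$F{\left(E \right)} = \frac{1}{3 + 2 E}$ ($F{\left(E \right)} = \frac{1}{E + \left(-6 + 9 + E\right)} = \frac{1}{E + \left(3 + E\right)} = \frac{1}{3 + 2 E}$)
$F{\left(x \right)} y{\left(144 \right)} = \frac{1}{3 + 2 \cdot 12} \cdot 144 = \frac{1}{3 + 24} \cdot 144 = \frac{1}{27} \cdot 144 = \frac{16}{3}$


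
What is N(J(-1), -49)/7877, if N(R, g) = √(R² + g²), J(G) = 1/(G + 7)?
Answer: √86437/47262 ≈ 0.0062207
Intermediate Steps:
J(G) = 1/(7 + G)
N(J(-1), -49)/7877 = √((1/(7 - 1))² + (-49)²)/7877 = √((1/6)² + 2401)*(1/7877) = √((⅙)² + 2401)*(1/7877) = √(1/36 + 2401)*(1/7877) = √(86437/36)*(1/7877) = (√86437/6)*(1/7877) = √86437/47262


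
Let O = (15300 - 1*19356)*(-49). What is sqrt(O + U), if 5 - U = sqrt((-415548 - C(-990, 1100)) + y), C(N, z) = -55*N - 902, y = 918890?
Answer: sqrt(198749 - sqrt(449794)) ≈ 445.06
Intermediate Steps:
C(N, z) = -902 - 55*N
U = 5 - sqrt(449794) (U = 5 - sqrt((-415548 - (-902 - 55*(-990))) + 918890) = 5 - sqrt((-415548 - (-902 + 54450)) + 918890) = 5 - sqrt((-415548 - 1*53548) + 918890) = 5 - sqrt((-415548 - 53548) + 918890) = 5 - sqrt(-469096 + 918890) = 5 - sqrt(449794) ≈ -665.67)
O = 198744 (O = (15300 - 19356)*(-49) = -4056*(-49) = 198744)
sqrt(O + U) = sqrt(198744 + (5 - sqrt(449794))) = sqrt(198749 - sqrt(449794))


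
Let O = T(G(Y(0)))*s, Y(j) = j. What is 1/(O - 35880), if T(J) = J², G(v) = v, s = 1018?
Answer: -1/35880 ≈ -2.7871e-5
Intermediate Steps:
O = 0 (O = 0²*1018 = 0*1018 = 0)
1/(O - 35880) = 1/(0 - 35880) = 1/(-35880) = -1/35880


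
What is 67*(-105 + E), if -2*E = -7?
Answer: -13601/2 ≈ -6800.5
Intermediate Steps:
E = 7/2 (E = -1/2*(-7) = 7/2 ≈ 3.5000)
67*(-105 + E) = 67*(-105 + 7/2) = 67*(-203/2) = -13601/2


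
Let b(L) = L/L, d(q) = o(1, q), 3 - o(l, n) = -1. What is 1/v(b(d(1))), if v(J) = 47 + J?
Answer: 1/48 ≈ 0.020833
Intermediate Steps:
o(l, n) = 4 (o(l, n) = 3 - 1*(-1) = 3 + 1 = 4)
d(q) = 4
b(L) = 1
1/v(b(d(1))) = 1/(47 + 1) = 1/48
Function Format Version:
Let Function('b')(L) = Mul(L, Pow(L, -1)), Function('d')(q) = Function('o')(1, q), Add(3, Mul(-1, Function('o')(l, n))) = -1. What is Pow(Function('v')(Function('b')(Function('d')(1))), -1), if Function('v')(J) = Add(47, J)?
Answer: Rational(1, 48) ≈ 0.020833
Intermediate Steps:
Function('o')(l, n) = 4 (Function('o')(l, n) = Add(3, Mul(-1, -1)) = Add(3, 1) = 4)
Function('d')(q) = 4
Function('b')(L) = 1
Pow(Function('v')(Function('b')(Function('d')(1))), -1) = Pow(Add(47, 1), -1) = Pow(48, -1) = Rational(1, 48)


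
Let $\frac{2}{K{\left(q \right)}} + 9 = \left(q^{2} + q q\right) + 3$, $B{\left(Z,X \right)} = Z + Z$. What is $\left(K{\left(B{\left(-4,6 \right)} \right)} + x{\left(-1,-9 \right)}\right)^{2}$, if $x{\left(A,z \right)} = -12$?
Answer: $\frac{534361}{3721} \approx 143.61$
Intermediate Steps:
$B{\left(Z,X \right)} = 2 Z$
$K{\left(q \right)} = \frac{2}{-6 + 2 q^{2}}$ ($K{\left(q \right)} = \frac{2}{-9 + \left(\left(q^{2} + q q\right) + 3\right)} = \frac{2}{-9 + \left(\left(q^{2} + q^{2}\right) + 3\right)} = \frac{2}{-9 + \left(2 q^{2} + 3\right)} = \frac{2}{-9 + \left(3 + 2 q^{2}\right)} = \frac{2}{-6 + 2 q^{2}}$)
$\left(K{\left(B{\left(-4,6 \right)} \right)} + x{\left(-1,-9 \right)}\right)^{2} = \left(\frac{1}{-3 + \left(2 \left(-4\right)\right)^{2}} - 12\right)^{2} = \left(\frac{1}{-3 + \left(-8\right)^{2}} - 12\right)^{2} = \left(\frac{1}{-3 + 64} - 12\right)^{2} = \left(\frac{1}{61} - 12\right)^{2} = \left(- \frac{731}{61}\right)^{2} = \frac{534361}{3721}$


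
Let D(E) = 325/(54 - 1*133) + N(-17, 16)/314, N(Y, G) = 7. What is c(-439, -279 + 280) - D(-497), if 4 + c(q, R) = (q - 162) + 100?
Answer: -12425533/24806 ≈ -500.91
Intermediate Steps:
D(E) = -101497/24806 (D(E) = 325/(54 - 1*133) + 7/314 = 325/(54 - 133) + 7*(1/314) = 325/(-79) + 7/314 = 325*(-1/79) + 7/314 = -325/79 + 7/314 = -101497/24806)
c(q, R) = -66 + q (c(q, R) = -4 + ((q - 162) + 100) = -4 + ((-162 + q) + 100) = -4 + (-62 + q) = -66 + q)
c(-439, -279 + 280) - D(-497) = (-66 - 439) - 1*(-101497/24806) = -505 + 101497/24806 = -12425533/24806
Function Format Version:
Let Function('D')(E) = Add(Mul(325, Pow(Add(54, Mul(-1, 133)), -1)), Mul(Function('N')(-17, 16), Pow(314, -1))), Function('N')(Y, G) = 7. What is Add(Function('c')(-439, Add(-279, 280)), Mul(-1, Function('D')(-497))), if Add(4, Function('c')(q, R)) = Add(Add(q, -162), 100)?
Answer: Rational(-12425533, 24806) ≈ -500.91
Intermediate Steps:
Function('D')(E) = Rational(-101497, 24806) (Function('D')(E) = Add(Mul(325, Pow(Add(54, Mul(-1, 133)), -1)), Mul(7, Pow(314, -1))) = Add(Mul(325, Pow(Add(54, -133), -1)), Mul(7, Rational(1, 314))) = Add(Mul(325, Pow(-79, -1)), Rational(7, 314)) = Add(Mul(325, Rational(-1, 79)), Rational(7, 314)) = Add(Rational(-325, 79), Rational(7, 314)) = Rational(-101497, 24806))
Function('c')(q, R) = Add(-66, q) (Function('c')(q, R) = Add(-4, Add(Add(q, -162), 100)) = Add(-4, Add(Add(-162, q), 100)) = Add(-4, Add(-62, q)) = Add(-66, q))
Add(Function('c')(-439, Add(-279, 280)), Mul(-1, Function('D')(-497))) = Add(Add(-66, -439), Mul(-1, Rational(-101497, 24806))) = Add(-505, Rational(101497, 24806)) = Rational(-12425533, 24806)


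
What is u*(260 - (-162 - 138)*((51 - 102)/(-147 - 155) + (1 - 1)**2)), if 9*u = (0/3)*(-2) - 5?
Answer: -234550/1359 ≈ -172.59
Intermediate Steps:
u = -5/9 (u = ((0/3)*(-2) - 5)/9 = ((0*(1/3))*(-2) - 5)/9 = (0*(-2) - 5)/9 = (0 - 5)/9 = (1/9)*(-5) = -5/9 ≈ -0.55556)
u*(260 - (-162 - 138)*((51 - 102)/(-147 - 155) + (1 - 1)**2)) = -5*(260 - (-162 - 138)*((51 - 102)/(-147 - 155) + (1 - 1)**2))/9 = -5*(260 - (-300)*(-51/(-302) + 0**2))/9 = -5*(260 - (-300)*(-51*(-1/302) + 0))/9 = -5*(260 - (-300)*(51/302 + 0))/9 = -5*(260 - (-300)*51/302)/9 = -5*(260 - 1*(-7650/151))/9 = -5*(260 + 7650/151)/9 = -5/9*46910/151 = -234550/1359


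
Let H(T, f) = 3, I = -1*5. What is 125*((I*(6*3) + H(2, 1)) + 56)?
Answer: -3875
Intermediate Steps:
I = -5
125*((I*(6*3) + H(2, 1)) + 56) = 125*((-30*3 + 3) + 56) = 125*((-5*18 + 3) + 56) = 125*((-90 + 3) + 56) = 125*(-87 + 56) = 125*(-31) = -3875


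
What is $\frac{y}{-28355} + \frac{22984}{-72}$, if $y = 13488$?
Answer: $- \frac{81585307}{255195} \approx -319.7$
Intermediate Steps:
$\frac{y}{-28355} + \frac{22984}{-72} = \frac{13488}{-28355} + \frac{22984}{-72} = 13488 \left(- \frac{1}{28355}\right) + 22984 \left(- \frac{1}{72}\right) = - \frac{13488}{28355} - \frac{2873}{9} = - \frac{81585307}{255195}$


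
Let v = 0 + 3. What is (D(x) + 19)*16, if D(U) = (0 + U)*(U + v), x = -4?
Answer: 368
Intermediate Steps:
v = 3
D(U) = U*(3 + U) (D(U) = (0 + U)*(U + 3) = U*(3 + U))
(D(x) + 19)*16 = (-4*(3 - 4) + 19)*16 = (-4*(-1) + 19)*16 = (4 + 19)*16 = 23*16 = 368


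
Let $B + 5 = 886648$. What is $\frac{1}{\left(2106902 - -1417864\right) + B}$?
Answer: $\frac{1}{4411409} \approx 2.2668 \cdot 10^{-7}$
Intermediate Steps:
$B = 886643$ ($B = -5 + 886648 = 886643$)
$\frac{1}{\left(2106902 - -1417864\right) + B} = \frac{1}{\left(2106902 - -1417864\right) + 886643} = \frac{1}{\left(2106902 + 1417864\right) + 886643} = \frac{1}{3524766 + 886643} = \frac{1}{4411409}$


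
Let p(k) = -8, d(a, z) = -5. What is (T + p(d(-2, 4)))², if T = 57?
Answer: 2401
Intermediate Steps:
(T + p(d(-2, 4)))² = (57 - 8)² = 49² = 2401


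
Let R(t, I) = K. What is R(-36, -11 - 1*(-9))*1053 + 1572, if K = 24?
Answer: 26844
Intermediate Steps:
R(t, I) = 24
R(-36, -11 - 1*(-9))*1053 + 1572 = 24*1053 + 1572 = 25272 + 1572 = 26844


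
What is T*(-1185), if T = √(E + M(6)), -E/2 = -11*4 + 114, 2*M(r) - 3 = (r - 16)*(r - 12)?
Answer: -1185*I*√434/2 ≈ -12343.0*I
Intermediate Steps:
M(r) = 3/2 + (-16 + r)*(-12 + r)/2 (M(r) = 3/2 + ((r - 16)*(r - 12))/2 = 3/2 + ((-16 + r)*(-12 + r))/2 = 3/2 + (-16 + r)*(-12 + r)/2)
E = -140 (E = -2*(-11*4 + 114) = -2*(-44 + 114) = -2*70 = -140)
T = I*√434/2 (T = √(-140 + (195/2 + (½)*6² - 14*6)) = √(-140 + (195/2 + (½)*36 - 84)) = √(-140 + (195/2 + 18 - 84)) = √(-140 + 63/2) = √(-217/2) = I*√434/2 ≈ 10.416*I)
T*(-1185) = (I*√434/2)*(-1185) = -1185*I*√434/2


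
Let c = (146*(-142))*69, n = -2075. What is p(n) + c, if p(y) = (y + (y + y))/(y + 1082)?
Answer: -473496073/331 ≈ -1.4305e+6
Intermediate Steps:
p(y) = 3*y/(1082 + y) (p(y) = (y + 2*y)/(1082 + y) = (3*y)/(1082 + y) = 3*y/(1082 + y))
c = -1430508 (c = -20732*69 = -1430508)
p(n) + c = 3*(-2075)/(1082 - 2075) - 1430508 = 3*(-2075)/(-993) - 1430508 = 3*(-2075)*(-1/993) - 1430508 = 2075/331 - 1430508 = -473496073/331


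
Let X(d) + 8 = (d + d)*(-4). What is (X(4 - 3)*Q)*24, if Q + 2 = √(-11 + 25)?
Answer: 768 - 384*√14 ≈ -668.80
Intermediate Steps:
Q = -2 + √14 (Q = -2 + √(-11 + 25) = -2 + √14 ≈ 1.7417)
X(d) = -8 - 8*d (X(d) = -8 + (d + d)*(-4) = -8 + (2*d)*(-4) = -8 - 8*d)
(X(4 - 3)*Q)*24 = ((-8 - 8*(4 - 3))*(-2 + √14))*24 = ((-8 - 8*1)*(-2 + √14))*24 = ((-8 - 8)*(-2 + √14))*24 = -16*(-2 + √14)*24 = (32 - 16*√14)*24 = 768 - 384*√14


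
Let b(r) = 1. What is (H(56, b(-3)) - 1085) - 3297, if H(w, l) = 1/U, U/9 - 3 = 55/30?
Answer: -381232/87 ≈ -4382.0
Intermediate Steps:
U = 87/2 (U = 27 + 9*(55/30) = 27 + 9*(55*(1/30)) = 27 + 9*(11/6) = 27 + 33/2 = 87/2 ≈ 43.500)
H(w, l) = 2/87 (H(w, l) = 1/(87/2) = 2/87)
(H(56, b(-3)) - 1085) - 3297 = (2/87 - 1085) - 3297 = -94393/87 - 3297 = -381232/87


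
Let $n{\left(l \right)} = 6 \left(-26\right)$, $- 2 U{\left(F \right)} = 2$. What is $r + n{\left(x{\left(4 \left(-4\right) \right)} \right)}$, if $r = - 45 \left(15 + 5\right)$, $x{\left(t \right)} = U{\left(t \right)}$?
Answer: $-1056$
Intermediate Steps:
$U{\left(F \right)} = -1$ ($U{\left(F \right)} = \left(- \frac{1}{2}\right) 2 = -1$)
$x{\left(t \right)} = -1$
$n{\left(l \right)} = -156$
$r = -900$ ($r = \left(-45\right) 20 = -900$)
$r + n{\left(x{\left(4 \left(-4\right) \right)} \right)} = -900 - 156 = -1056$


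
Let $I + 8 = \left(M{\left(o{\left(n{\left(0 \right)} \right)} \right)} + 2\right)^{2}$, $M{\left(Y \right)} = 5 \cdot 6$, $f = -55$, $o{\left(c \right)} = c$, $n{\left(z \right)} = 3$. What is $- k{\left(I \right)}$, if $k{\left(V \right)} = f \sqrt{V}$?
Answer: $110 \sqrt{254} \approx 1753.1$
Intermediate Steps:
$M{\left(Y \right)} = 30$
$I = 1016$ ($I = -8 + \left(30 + 2\right)^{2} = -8 + 32^{2} = -8 + 1024 = 1016$)
$k{\left(V \right)} = - 55 \sqrt{V}$
$- k{\left(I \right)} = - \left(-55\right) \sqrt{1016} = - \left(-55\right) 2 \sqrt{254} = - \left(-110\right) \sqrt{254} = 110 \sqrt{254}$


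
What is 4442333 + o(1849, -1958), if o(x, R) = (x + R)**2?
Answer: 4454214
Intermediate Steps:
o(x, R) = (R + x)**2
4442333 + o(1849, -1958) = 4442333 + (-1958 + 1849)**2 = 4442333 + (-109)**2 = 4442333 + 11881 = 4454214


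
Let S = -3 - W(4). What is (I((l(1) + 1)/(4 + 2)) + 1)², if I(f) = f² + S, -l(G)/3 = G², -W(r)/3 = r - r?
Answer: 289/81 ≈ 3.5679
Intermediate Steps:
W(r) = 0 (W(r) = -3*(r - r) = -3*0 = 0)
S = -3 (S = -3 - 1*0 = -3 + 0 = -3)
l(G) = -3*G²
I(f) = -3 + f² (I(f) = f² - 3 = -3 + f²)
(I((l(1) + 1)/(4 + 2)) + 1)² = ((-3 + ((-3*1² + 1)/(4 + 2))²) + 1)² = ((-3 + ((-3*1 + 1)/6)²) + 1)² = ((-3 + ((-3 + 1)*(⅙))²) + 1)² = ((-3 + (-2*⅙)²) + 1)² = ((-3 + (-⅓)²) + 1)² = ((-3 + ⅑) + 1)² = (-26/9 + 1)² = (-17/9)² = 289/81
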